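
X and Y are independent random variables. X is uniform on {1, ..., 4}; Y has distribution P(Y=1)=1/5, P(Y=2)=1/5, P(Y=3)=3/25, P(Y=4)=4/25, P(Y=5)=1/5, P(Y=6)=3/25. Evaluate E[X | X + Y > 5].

157/55

P(X + Y > 5) = 11/20.
Summing X·P(x,y) over outcomes with X + Y > 5 gives 157/100.
E[X | X + Y > 5] = (157/100) / (11/20) = 157/55.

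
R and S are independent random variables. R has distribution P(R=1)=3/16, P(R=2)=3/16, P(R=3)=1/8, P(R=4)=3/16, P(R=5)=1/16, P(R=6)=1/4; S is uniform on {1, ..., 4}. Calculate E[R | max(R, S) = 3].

9/4

P(max(R, S) = 3) = 3/16.
Summing R·P(x,y) over outcomes with max(R, S) = 3 gives 27/64.
E[R | max(R, S) = 3] = (27/64) / (3/16) = 9/4.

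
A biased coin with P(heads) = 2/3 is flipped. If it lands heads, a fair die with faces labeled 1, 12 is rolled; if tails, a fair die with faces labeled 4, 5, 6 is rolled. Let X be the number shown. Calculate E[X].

6

E[X | heads] = (1+12)/2 = 13/2.
E[X | tails] = (4+5+6)/3 = 5.
E[X] = (2/3)·(13/2) + (1/3)·(5) = 6.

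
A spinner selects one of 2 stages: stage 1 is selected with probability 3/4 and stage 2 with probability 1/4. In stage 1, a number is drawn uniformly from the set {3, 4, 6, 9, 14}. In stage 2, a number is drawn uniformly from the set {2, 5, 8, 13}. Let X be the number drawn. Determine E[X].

E[X | stage 1] = (3+4+6+9+14)/5 = 36/5.
E[X | stage 2] = (2+5+8+13)/4 = 7.
By the law of total expectation,
E[X] = (3/4)·(36/5) + (1/4)·(7) = 143/20.

143/20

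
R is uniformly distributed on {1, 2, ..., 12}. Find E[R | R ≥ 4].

8

Given R ≥ 4, R is equally likely to be any of {4, 5, 6, 7, 8, 9, 10, 11, 12}.
E[R | R ≥ 4] = (4 + 5 + 6 + 7 + 8 + 9 + 10 + 11 + 12) / 9 = 8.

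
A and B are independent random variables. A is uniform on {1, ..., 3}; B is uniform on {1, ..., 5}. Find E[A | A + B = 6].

2

P(A + B = 6) = 1/5.
Summing A·P(x,y) over outcomes with A + B = 6 gives 2/5.
E[A | A + B = 6] = (2/5) / (1/5) = 2.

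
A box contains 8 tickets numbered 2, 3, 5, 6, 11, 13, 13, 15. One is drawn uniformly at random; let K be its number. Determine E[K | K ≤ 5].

P(K ≤ 5) = 3/8.
Σ over the event: 2·1/8 + 3·1/8 + 5·1/8 = 5/4.
E[K | K ≤ 5] = (5/4) / (3/8) = 10/3.

10/3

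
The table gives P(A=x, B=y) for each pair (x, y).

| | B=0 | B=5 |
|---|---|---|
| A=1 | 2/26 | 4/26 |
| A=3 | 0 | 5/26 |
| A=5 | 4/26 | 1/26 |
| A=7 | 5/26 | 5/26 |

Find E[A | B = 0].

P(B = 0) = 11/26.
Σ A·P over the event = 1·(2/26) + 5·(4/26) + 7·(5/26) = 57/26.
E[A | B = 0] = (57/26) / (11/26) = 57/11.

57/11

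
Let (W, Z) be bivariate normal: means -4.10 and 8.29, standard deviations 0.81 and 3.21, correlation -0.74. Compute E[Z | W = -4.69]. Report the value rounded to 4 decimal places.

10.0202

E[Z | W=x] = μ_Z + ρ(σ_Z/σ_W)(x − μ_W) for jointly normal variables.
E[Z | W=-4.69] = 8.29 + (-0.74)·(3.21/0.81)·(-4.69 − (-4.10)) = 8.29 + (-2.9326)·(-0.59) = 10.0202.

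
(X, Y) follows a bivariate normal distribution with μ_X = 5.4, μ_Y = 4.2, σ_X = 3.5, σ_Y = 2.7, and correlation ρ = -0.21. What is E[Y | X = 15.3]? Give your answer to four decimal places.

The regression of Y on X has slope ρ·σ_Y/σ_X and passes through (μ_X, μ_Y).
E[Y | X=15.3] = 4.2 + (-0.21)·(2.7/3.5)·(15.3 − (5.4)) = 4.2 + (-0.162)·(9.9) = 2.5962.

2.5962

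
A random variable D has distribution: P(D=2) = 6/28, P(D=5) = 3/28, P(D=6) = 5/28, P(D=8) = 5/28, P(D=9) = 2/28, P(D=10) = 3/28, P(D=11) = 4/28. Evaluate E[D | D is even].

P(D is even) = 19/28.
Σ over the event: 2·3/14 + 6·5/28 + 8·5/28 + 10·3/28 = 4.
E[D | D is even] = (4) / (19/28) = 112/19.

112/19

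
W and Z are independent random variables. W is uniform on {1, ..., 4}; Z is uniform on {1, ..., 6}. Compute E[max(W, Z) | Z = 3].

13/4

Outcomes with Z = 3: (1,3), (2,3), (3,3), (4,3), each with probability 1/24.
E[max(W, Z) | Z = 3] = (3 + 3 + 3 + 4) / 4 = 13/4.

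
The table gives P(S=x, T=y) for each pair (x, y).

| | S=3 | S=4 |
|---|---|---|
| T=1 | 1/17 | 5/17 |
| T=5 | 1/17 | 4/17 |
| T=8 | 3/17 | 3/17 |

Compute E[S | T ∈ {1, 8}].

P(T ∈ {1, 8}) = 12/17.
Σ S·P over the event = 3·(1/17) + 3·(3/17) + 4·(5/17) + 4·(3/17) = 44/17.
E[S | T ∈ {1, 8}] = (44/17) / (12/17) = 11/3.

11/3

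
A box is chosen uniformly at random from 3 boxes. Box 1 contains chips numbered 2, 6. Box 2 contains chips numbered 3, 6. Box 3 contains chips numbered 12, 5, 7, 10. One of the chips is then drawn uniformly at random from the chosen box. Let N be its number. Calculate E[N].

E[N | box 1] = (2+6)/2 = 4.
E[N | box 2] = (3+6)/2 = 9/2.
E[N | box 3] = (12+5+7+10)/4 = 17/2.
E[N] = (1/3)·(4) + (1/3)·(9/2) + (1/3)·(17/2) = 17/3.

17/3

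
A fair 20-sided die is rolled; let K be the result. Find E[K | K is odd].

Given K is odd, K is equally likely to be any of {1, 3, 5, 7, 9, 11, 13, 15, 17, 19}.
E[K | K is odd] = (1 + 3 + 5 + 7 + 9 + 11 + 13 + 15 + 17 + 19) / 10 = 10.

10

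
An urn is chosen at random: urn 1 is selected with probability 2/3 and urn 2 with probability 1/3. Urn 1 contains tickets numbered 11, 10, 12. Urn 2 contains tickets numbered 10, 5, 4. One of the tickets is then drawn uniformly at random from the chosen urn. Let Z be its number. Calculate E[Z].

85/9

E[Z | urn 1] = (11+10+12)/3 = 11.
E[Z | urn 2] = (10+5+4)/3 = 19/3.
By the law of total expectation,
E[Z] = (2/3)·(11) + (1/3)·(19/3) = 85/9.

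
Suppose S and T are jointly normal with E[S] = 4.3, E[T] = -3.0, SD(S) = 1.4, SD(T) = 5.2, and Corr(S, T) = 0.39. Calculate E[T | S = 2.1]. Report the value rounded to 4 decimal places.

-6.1869

The regression of T on S has slope ρ·σ_T/σ_S and passes through (μ_S, μ_T).
E[T | S=2.1] = -3.0 + (0.39)·(5.2/1.4)·(2.1 − (4.3)) = -3.0 + (1.4486)·(-2.2) = -6.1869.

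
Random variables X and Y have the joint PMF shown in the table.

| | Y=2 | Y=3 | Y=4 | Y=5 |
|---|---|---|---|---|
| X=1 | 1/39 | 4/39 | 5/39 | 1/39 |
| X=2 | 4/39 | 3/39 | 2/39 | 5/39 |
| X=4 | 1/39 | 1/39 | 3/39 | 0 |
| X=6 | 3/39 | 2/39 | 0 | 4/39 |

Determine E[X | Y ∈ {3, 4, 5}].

P(Y ∈ {3, 4, 5}) = 10/13.
Summing X·P(X=x,Y=y) over the conditioning event gives 82/39.
E[X | Y ∈ {3, 4, 5}] = (82/39) / (10/13) = 41/15.

41/15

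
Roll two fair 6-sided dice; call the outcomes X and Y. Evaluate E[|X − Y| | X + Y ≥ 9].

Outcomes with X + Y ≥ 9: (3,6), (4,5), (4,6), (5,4), (5,5), (5,6), (6,3), (6,4), (6,5), (6,6), each with probability 1/36.
E[|X − Y| | X + Y ≥ 9] = (3 + 1 + 2 + 1 + 0 + 1 + 3 + 2 + 1 + 0) / 10 = 7/5.

7/5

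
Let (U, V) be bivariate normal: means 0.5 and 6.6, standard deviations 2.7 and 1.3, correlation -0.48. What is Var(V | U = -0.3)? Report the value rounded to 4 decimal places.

The conditional variance in a bivariate normal is σ_V²(1 − ρ²), independent of x.
Var(V | U=-0.3) = (1.3)²·(1 − (-0.48)²) = 1.69·0.7696 = 1.3006.

1.3006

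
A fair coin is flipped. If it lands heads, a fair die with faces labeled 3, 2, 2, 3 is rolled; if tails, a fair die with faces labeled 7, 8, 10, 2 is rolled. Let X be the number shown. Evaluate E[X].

37/8

E[X | heads] = (3+2+2+3)/4 = 5/2.
E[X | tails] = (7+8+10+2)/4 = 27/4.
E[X] = (1/2)·(5/2) + (1/2)·(27/4) = 37/8.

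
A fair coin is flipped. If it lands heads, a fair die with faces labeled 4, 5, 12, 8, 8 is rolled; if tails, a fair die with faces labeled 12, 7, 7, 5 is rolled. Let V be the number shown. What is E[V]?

E[V | heads] = (4+5+12+8+8)/5 = 37/5.
E[V | tails] = (12+7+7+5)/4 = 31/4.
By the law of total expectation,
E[V] = (1/2)·(37/5) + (1/2)·(31/4) = 303/40.

303/40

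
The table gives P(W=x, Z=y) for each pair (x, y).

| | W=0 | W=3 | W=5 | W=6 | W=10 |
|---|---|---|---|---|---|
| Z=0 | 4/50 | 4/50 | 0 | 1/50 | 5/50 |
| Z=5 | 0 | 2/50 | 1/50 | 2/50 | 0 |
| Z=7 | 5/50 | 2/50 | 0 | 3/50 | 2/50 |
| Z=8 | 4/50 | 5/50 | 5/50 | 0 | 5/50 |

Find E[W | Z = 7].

P(Z = 7) = 6/25.
Σ W·P over the event = 0·(5/50) + 3·(2/50) + 6·(3/50) + 10·(2/50) = 22/25.
E[W | Z = 7] = (22/25) / (6/25) = 11/3.

11/3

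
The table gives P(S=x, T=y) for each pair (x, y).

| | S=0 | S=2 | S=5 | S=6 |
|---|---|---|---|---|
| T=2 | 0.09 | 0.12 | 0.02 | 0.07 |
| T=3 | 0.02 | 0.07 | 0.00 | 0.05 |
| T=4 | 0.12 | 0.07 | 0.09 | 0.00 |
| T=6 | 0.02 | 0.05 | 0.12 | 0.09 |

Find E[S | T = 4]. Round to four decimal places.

P(T = 4) = 0.28.
Σ S·P over the event = 0·(0.12) + 2·(0.07) + 5·(0.09) = 0.59.
E[S | T = 4] = (0.59) / (0.28) = 2.1071.

2.1071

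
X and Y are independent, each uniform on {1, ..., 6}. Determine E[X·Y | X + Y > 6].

P(X + Y > 6) = 7/12.
Summing XY·P(x,y) over outcomes with X + Y > 6 gives 371/36.
E[X·Y | X + Y > 6] = (371/36) / (7/12) = 53/3.

53/3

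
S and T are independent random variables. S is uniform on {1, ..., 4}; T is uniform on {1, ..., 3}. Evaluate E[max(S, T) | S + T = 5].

P(S + T = 5) = 1/4.
Summing max(S,T)·P(x,y) over outcomes with S + T = 5 gives 5/6.
E[max(S, T) | S + T = 5] = (5/6) / (1/4) = 10/3.

10/3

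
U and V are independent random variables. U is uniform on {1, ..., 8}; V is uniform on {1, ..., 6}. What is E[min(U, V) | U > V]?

77/27

P(U > V) = 9/16.
Summing min(U,V)·P(x,y) over outcomes with U > V gives 77/48.
E[min(U, V) | U > V] = (77/48) / (9/16) = 77/27.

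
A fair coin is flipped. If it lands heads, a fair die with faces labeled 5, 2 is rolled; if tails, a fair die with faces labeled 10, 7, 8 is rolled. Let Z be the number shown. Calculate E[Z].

E[Z | heads] = (5+2)/2 = 7/2.
E[Z | tails] = (10+7+8)/3 = 25/3.
By the law of total expectation,
E[Z] = (1/2)·(7/2) + (1/2)·(25/3) = 71/12.

71/12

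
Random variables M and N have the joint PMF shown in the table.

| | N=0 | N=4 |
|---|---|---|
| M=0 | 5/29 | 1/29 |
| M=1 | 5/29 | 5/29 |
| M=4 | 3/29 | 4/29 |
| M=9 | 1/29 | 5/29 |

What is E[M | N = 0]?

13/7

P(N = 0) = 14/29.
Summing M·P(M=x,N=y) over the conditioning event gives 26/29.
E[M | N = 0] = (26/29) / (14/29) = 13/7.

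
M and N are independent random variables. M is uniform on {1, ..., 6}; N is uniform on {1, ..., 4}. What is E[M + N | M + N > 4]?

P(M + N > 4) = 3/4.
Summing (M+N)·P(x,y) over outcomes with M + N > 4 gives 31/6.
E[M + N | M + N > 4] = (31/6) / (3/4) = 62/9.

62/9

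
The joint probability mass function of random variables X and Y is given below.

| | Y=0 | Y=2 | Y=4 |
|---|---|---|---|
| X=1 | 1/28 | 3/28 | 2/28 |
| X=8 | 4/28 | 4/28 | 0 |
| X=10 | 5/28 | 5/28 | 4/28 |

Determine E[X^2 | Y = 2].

P(Y = 2) = 3/7.
Σ X^2·P over the event = 1·(3/28) + 64·(4/28) + 100·(5/28) = 759/28.
E[X^2 | Y = 2] = (759/28) / (3/7) = 253/4.

253/4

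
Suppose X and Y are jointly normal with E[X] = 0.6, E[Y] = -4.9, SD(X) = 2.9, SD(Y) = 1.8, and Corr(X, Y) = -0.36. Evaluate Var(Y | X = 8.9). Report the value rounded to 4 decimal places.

For a bivariate normal, Var(Y | X=x) = σ_Y²(1 − ρ²).
Var(Y | X=8.9) = (1.8)²·(1 − (-0.36)²) = 3.24·0.8704 = 2.8201.

2.8201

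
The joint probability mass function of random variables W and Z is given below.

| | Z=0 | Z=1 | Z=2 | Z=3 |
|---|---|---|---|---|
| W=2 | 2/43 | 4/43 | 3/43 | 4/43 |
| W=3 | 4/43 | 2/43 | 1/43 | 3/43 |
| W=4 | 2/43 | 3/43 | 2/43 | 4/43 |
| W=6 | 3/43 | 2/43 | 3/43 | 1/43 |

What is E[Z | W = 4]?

19/11

P(W = 4) = 11/43.
Summing Z·P(W=x,Z=y) over the conditioning event gives 19/43.
E[Z | W = 4] = (19/43) / (11/43) = 19/11.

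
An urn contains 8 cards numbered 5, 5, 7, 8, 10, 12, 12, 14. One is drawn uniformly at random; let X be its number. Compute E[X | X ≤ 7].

P(X ≤ 7) = 3/8.
Σ over the event: 5·1/4 + 7·1/8 = 17/8.
E[X | X ≤ 7] = (17/8) / (3/8) = 17/3.

17/3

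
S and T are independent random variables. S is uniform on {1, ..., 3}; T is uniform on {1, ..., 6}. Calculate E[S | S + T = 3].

Outcomes with S + T = 3: (1,2), (2,1), each with probability 1/18.
E[S | S + T = 3] = (1 + 2) / 2 = 3/2.

3/2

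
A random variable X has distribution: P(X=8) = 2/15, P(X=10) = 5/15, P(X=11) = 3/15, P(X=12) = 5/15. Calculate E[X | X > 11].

12

P(X > 11) = 1/3.
Σ over the event: 12·1/3 = 4.
E[X | X > 11] = (4) / (1/3) = 12.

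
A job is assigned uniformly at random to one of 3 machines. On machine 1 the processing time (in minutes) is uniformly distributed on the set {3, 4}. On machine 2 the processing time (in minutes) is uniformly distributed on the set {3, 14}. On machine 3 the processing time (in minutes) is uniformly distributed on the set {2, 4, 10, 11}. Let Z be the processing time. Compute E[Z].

25/4

E[Z | machine 1] = (3+4)/2 = 7/2.
E[Z | machine 2] = (3+14)/2 = 17/2.
E[Z | machine 3] = (2+4+10+11)/4 = 27/4.
E[Z] = (1/3)·(7/2) + (1/3)·(17/2) + (1/3)·(27/4) = 25/4.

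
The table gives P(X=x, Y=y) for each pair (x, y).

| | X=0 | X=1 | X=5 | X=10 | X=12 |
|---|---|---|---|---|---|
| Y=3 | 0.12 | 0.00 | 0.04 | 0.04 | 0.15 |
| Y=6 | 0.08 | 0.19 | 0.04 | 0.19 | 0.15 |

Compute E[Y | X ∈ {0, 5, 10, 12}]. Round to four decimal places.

4.7037

P(X ∈ {0, 5, 10, 12}) = 0.81.
Σ Y·P over the event = 3·(0.12) + 6·(0.08) + 3·(0.04) + 6·(0.04) + 3·(0.04) + 6·(0.19) + 3·(0.15) + 6·(0.15) = 3.81.
E[Y | X ∈ {0, 5, 10, 12}] = (3.81) / (0.81) = 4.7037.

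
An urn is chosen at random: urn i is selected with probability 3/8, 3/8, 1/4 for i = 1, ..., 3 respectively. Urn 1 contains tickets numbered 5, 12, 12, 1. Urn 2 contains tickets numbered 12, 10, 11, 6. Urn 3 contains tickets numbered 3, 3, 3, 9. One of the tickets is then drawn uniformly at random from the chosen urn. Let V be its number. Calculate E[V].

243/32

E[V | urn 1] = (5+12+12+1)/4 = 15/2.
E[V | urn 2] = (12+10+11+6)/4 = 39/4.
E[V | urn 3] = (3+3+3+9)/4 = 9/2.
E[V] = (3/8)·(15/2) + (3/8)·(39/4) + (1/4)·(9/2) = 243/32.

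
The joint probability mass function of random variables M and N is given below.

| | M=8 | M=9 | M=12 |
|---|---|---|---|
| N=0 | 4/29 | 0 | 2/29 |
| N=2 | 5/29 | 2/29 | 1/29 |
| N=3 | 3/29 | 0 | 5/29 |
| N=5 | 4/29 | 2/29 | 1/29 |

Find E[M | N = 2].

P(N = 2) = 8/29.
Σ M·P over the event = 8·(5/29) + 9·(2/29) + 12·(1/29) = 70/29.
E[M | N = 2] = (70/29) / (8/29) = 35/4.

35/4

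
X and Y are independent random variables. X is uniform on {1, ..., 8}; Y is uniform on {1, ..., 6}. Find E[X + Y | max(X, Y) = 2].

10/3

Outcomes with max(X, Y) = 2: (1,2), (2,1), (2,2), each with probability 1/48.
E[X + Y | max(X, Y) = 2] = (3 + 3 + 4) / 3 = 10/3.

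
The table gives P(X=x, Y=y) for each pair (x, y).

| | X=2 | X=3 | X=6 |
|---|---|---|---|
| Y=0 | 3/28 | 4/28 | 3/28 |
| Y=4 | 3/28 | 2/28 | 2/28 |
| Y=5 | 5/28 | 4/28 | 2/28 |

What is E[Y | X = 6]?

18/7

P(X = 6) = 1/4.
Σ Y·P over the event = 0·(3/28) + 4·(2/28) + 5·(2/28) = 9/14.
E[Y | X = 6] = (9/14) / (1/4) = 18/7.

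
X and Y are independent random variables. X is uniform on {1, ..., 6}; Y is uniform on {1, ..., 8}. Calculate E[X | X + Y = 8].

7/2

Outcomes with X + Y = 8: (1,7), (2,6), (3,5), (4,4), (5,3), (6,2), each with probability 1/48.
E[X | X + Y = 8] = (1 + 2 + 3 + 4 + 5 + 6) / 6 = 7/2.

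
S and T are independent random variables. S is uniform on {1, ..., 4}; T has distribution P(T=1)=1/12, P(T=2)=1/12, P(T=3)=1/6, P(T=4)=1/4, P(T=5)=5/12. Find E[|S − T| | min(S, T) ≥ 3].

P(min(S, T) ≥ 3) = 5/12.
Summing |S−T|·P(x,y) over outcomes with min(S, T) ≥ 3 gives 5/12.
E[|S − T| | min(S, T) ≥ 3] = (5/12) / (5/12) = 1.

1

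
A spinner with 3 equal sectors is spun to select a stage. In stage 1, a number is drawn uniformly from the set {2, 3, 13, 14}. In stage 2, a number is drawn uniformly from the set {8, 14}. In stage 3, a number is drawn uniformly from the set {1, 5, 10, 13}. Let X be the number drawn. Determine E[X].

E[X | stage 1] = (2+3+13+14)/4 = 8.
E[X | stage 2] = (8+14)/2 = 11.
E[X | stage 3] = (1+5+10+13)/4 = 29/4.
E[X] = (1/3)·(8) + (1/3)·(11) + (1/3)·(29/4) = 35/4.

35/4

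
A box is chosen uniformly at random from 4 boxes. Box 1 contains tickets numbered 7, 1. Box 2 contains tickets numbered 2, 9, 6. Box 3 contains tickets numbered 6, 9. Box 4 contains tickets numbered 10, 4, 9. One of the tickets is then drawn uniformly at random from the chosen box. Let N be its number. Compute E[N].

149/24

E[N | box 1] = (7+1)/2 = 4.
E[N | box 2] = (2+9+6)/3 = 17/3.
E[N | box 3] = (6+9)/2 = 15/2.
E[N | box 4] = (10+4+9)/3 = 23/3.
By the law of total expectation,
E[N] = (1/4)·(4) + (1/4)·(17/3) + (1/4)·(15/2) + (1/4)·(23/3) = 149/24.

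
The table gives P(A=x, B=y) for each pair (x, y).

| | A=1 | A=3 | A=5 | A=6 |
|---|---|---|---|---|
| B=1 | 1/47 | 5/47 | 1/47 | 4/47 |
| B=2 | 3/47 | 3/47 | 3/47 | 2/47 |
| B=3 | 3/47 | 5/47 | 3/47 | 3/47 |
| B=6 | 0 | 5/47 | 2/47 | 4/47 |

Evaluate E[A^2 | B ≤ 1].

215/11

P(B ≤ 1) = 11/47.
Σ A^2·P over the event = 1·(1/47) + 9·(5/47) + 25·(1/47) + 36·(4/47) = 215/47.
E[A^2 | B ≤ 1] = (215/47) / (11/47) = 215/11.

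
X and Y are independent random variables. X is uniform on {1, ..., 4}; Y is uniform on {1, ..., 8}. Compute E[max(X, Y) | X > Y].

10/3

Outcomes with X > Y: (2,1), (3,1), (3,2), (4,1), (4,2), (4,3), each with probability 1/32.
E[max(X, Y) | X > Y] = (2 + 3 + 3 + 4 + 4 + 4) / 6 = 10/3.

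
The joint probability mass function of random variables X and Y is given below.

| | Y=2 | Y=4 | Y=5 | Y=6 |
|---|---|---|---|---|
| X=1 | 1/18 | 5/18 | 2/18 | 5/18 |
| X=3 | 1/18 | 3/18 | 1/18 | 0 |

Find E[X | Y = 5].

P(Y = 5) = 1/6.
Σ X·P over the event = 1·(2/18) + 3·(1/18) = 5/18.
E[X | Y = 5] = (5/18) / (1/6) = 5/3.

5/3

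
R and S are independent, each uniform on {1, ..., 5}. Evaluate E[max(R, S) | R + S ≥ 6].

P(R + S ≥ 6) = 3/5.
Summing max(R,S)·P(x,y) over outcomes with R + S ≥ 6 gives 68/25.
E[max(R, S) | R + S ≥ 6] = (68/25) / (3/5) = 68/15.

68/15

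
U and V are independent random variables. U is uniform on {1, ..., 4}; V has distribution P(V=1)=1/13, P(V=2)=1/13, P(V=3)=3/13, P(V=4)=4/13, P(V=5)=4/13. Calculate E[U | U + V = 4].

P(U + V = 4) = 5/52.
Summing U·P(x,y) over outcomes with U + V = 4 gives 2/13.
E[U | U + V = 4] = (2/13) / (5/52) = 8/5.

8/5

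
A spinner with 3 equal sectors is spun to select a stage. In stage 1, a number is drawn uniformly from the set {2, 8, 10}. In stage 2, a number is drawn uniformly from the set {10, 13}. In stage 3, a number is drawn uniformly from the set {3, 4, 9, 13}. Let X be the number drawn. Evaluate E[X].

E[X | stage 1] = (2+8+10)/3 = 20/3.
E[X | stage 2] = (10+13)/2 = 23/2.
E[X | stage 3] = (3+4+9+13)/4 = 29/4.
E[X] = (1/3)·(20/3) + (1/3)·(23/2) + (1/3)·(29/4) = 305/36.

305/36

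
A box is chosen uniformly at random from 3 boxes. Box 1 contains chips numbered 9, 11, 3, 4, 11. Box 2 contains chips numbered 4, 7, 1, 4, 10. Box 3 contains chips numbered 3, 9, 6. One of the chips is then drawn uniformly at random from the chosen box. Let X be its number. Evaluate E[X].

E[X | box 1] = (9+11+3+4+11)/5 = 38/5.
E[X | box 2] = (4+7+1+4+10)/5 = 26/5.
E[X | box 3] = (3+9+6)/3 = 6.
E[X] = (1/3)·(38/5) + (1/3)·(26/5) + (1/3)·(6) = 94/15.

94/15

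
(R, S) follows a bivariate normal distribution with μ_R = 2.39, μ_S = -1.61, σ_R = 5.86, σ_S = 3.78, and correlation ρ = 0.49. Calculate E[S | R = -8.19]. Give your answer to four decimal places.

-4.9541

The regression of S on R has slope ρ·σ_S/σ_R and passes through (μ_R, μ_S).
E[S | R=-8.19] = -1.61 + (0.49)·(3.78/5.86)·(-8.19 − (2.39)) = -1.61 + (0.31608)·(-10.58) = -4.9541.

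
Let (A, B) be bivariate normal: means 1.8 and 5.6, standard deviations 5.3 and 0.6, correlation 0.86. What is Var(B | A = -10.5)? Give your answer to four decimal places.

For a bivariate normal, Var(B | A=x) = σ_B²(1 − ρ²).
Var(B | A=-10.5) = (0.6)²·(1 − (0.86)²) = 0.36·0.2604 = 0.0937.

0.0937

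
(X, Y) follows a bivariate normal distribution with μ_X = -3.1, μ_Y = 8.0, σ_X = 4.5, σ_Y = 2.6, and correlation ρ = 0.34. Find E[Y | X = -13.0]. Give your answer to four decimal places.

6.0552

E[Y | X=x] = μ_Y + ρ(σ_Y/σ_X)(x − μ_X) for jointly normal variables.
E[Y | X=-13.0] = 8.0 + (0.34)·(2.6/4.5)·(-13.0 − (-3.1)) = 8.0 + (0.19644)·(-9.9) = 6.0552.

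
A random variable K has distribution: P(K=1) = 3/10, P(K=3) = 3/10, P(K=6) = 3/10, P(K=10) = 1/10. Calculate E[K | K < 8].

P(K < 8) = 9/10.
Σ over the event: 1·3/10 + 3·3/10 + 6·3/10 = 3.
E[K | K < 8] = (3) / (9/10) = 10/3.

10/3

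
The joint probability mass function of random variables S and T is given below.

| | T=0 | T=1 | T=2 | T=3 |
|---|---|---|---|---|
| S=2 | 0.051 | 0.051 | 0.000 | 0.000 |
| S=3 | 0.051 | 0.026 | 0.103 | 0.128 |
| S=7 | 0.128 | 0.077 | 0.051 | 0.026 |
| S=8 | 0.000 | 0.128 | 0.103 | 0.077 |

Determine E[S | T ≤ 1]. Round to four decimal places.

P(T ≤ 1) = 0.512.
Summing S·P(S=x,T=y) over the conditioning event gives 2.894.
E[S | T ≤ 1] = (2.894) / (0.512) = 5.6523.

5.6523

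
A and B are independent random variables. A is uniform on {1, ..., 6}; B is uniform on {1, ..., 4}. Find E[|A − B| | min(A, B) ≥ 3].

P(min(A, B) ≥ 3) = 1/3.
Summing |A−B|·P(x,y) over outcomes with min(A, B) ≥ 3 gives 5/12.
E[|A − B| | min(A, B) ≥ 3] = (5/12) / (1/3) = 5/4.

5/4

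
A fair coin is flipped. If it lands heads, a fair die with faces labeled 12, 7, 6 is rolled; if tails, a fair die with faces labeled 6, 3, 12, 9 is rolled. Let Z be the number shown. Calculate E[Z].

E[Z | heads] = (12+7+6)/3 = 25/3.
E[Z | tails] = (6+3+12+9)/4 = 15/2.
E[Z] = (1/2)·(25/3) + (1/2)·(15/2) = 95/12.

95/12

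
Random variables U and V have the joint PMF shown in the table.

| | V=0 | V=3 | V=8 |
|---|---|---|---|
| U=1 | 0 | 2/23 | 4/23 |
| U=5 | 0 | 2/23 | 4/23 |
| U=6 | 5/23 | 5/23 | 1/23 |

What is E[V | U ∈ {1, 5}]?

19/3

P(U ∈ {1, 5}) = 12/23.
Σ V·P over the event = 3·(2/23) + 8·(4/23) + 3·(2/23) + 8·(4/23) = 76/23.
E[V | U ∈ {1, 5}] = (76/23) / (12/23) = 19/3.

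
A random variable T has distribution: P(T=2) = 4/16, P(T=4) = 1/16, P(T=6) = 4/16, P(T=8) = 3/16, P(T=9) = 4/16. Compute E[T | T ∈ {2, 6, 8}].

P(T ∈ {2, 6, 8}) = 11/16.
Σ over the event: 2·1/4 + 6·1/4 + 8·3/16 = 7/2.
E[T | T ∈ {2, 6, 8}] = (7/2) / (11/16) = 56/11.

56/11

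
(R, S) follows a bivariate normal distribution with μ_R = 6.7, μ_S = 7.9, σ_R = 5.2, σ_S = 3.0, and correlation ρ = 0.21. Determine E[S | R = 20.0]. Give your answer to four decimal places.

9.5113

E[S | R=x] = μ_S + ρ(σ_S/σ_R)(x − μ_R) for jointly normal variables.
E[S | R=20.0] = 7.9 + (0.21)·(3.0/5.2)·(20.0 − (6.7)) = 7.9 + (0.12115)·(13.3) = 9.5113.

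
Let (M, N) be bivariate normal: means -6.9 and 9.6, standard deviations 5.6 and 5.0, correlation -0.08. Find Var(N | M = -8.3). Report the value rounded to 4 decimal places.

24.8400

Var(N | M=x) = (1 − ρ²)·σ_N².
Var(N | M=-8.3) = (5.0)²·(1 − (-0.08)²) = 25·0.9936 = 24.8400.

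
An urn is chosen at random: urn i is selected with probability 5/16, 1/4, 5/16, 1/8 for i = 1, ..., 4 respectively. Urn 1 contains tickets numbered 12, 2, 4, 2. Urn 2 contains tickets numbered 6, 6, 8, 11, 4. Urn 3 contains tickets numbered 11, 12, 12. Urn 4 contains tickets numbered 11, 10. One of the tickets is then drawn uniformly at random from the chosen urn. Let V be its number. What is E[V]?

E[V | urn 1] = (12+2+4+2)/4 = 5.
E[V | urn 2] = (6+6+8+11+4)/5 = 7.
E[V | urn 3] = (11+12+12)/3 = 35/3.
E[V | urn 4] = (11+10)/2 = 21/2.
E[V] = (5/16)·(5) + (1/4)·(7) + (5/16)·(35/3) + (1/8)·(21/2) = 397/48.

397/48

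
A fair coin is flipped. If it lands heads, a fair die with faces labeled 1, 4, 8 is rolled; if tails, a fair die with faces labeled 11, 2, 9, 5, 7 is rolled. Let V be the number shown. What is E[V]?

E[V | heads] = (1+4+8)/3 = 13/3.
E[V | tails] = (11+2+9+5+7)/5 = 34/5.
By the law of total expectation,
E[V] = (1/2)·(13/3) + (1/2)·(34/5) = 167/30.

167/30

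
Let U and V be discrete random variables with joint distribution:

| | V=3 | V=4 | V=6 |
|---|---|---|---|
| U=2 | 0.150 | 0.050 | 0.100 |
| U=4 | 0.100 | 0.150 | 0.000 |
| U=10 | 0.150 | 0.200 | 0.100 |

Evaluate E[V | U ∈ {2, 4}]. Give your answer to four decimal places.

P(U ∈ {2, 4}) = 0.550.
Σ V·P over the event = 3·(0.150) + 4·(0.050) + 6·(0.100) + 3·(0.100) + 4·(0.150) = 2.150.
E[V | U ∈ {2, 4}] = (2.150) / (0.550) = 3.9091.

3.9091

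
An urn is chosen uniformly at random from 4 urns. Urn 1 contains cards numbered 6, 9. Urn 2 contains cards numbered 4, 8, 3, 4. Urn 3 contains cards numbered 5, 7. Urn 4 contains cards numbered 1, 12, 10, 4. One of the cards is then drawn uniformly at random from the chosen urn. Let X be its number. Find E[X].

25/4

E[X | urn 1] = (6+9)/2 = 15/2.
E[X | urn 2] = (4+8+3+4)/4 = 19/4.
E[X | urn 3] = (5+7)/2 = 6.
E[X | urn 4] = (1+12+10+4)/4 = 27/4.
By the law of total expectation,
E[X] = (1/4)·(15/2) + (1/4)·(19/4) + (1/4)·(6) + (1/4)·(27/4) = 25/4.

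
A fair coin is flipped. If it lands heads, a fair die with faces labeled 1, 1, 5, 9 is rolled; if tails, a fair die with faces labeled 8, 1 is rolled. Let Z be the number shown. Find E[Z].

17/4

E[Z | heads] = (1+1+5+9)/4 = 4.
E[Z | tails] = (8+1)/2 = 9/2.
E[Z] = (1/2)·(4) + (1/2)·(9/2) = 17/4.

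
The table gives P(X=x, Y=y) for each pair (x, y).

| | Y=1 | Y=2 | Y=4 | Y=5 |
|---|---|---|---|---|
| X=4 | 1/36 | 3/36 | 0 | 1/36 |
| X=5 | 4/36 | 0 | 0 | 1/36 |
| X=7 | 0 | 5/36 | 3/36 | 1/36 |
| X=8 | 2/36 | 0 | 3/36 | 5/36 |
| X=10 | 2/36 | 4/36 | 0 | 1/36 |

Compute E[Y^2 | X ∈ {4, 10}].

P(X ∈ {4, 10}) = 1/3.
Σ Y^2·P over the event = 1·(1/36) + 4·(3/36) + 25·(1/36) + 1·(2/36) + 4·(4/36) + 25·(1/36) = 9/4.
E[Y^2 | X ∈ {4, 10}] = (9/4) / (1/3) = 27/4.

27/4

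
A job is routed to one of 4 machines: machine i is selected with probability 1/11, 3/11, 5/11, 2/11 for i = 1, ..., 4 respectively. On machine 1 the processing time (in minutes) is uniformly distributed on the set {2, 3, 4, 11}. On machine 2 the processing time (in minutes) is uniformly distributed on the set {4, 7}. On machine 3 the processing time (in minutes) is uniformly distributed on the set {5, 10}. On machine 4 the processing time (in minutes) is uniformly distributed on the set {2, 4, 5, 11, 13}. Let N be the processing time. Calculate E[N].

73/11

E[N | machine 1] = (2+3+4+11)/4 = 5.
E[N | machine 2] = (4+7)/2 = 11/2.
E[N | machine 3] = (5+10)/2 = 15/2.
E[N | machine 4] = (2+4+5+11+13)/5 = 7.
By the law of total expectation,
E[N] = (1/11)·(5) + (3/11)·(11/2) + (5/11)·(15/2) + (2/11)·(7) = 73/11.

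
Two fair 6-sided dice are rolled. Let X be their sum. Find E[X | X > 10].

P(X > 10) = 1/12.
Σ over the event: 11·1/18 + 12·1/36 = 17/18.
E[X | X > 10] = (17/18) / (1/12) = 34/3.

34/3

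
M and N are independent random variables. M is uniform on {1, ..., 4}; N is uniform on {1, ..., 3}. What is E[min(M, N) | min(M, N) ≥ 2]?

P(min(M, N) ≥ 2) = 1/2.
Summing min(M,N)·P(x,y) over outcomes with min(M, N) ≥ 2 gives 7/6.
E[min(M, N) | min(M, N) ≥ 2] = (7/6) / (1/2) = 7/3.

7/3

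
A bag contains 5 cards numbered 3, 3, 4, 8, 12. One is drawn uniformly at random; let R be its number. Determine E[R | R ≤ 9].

P(R ≤ 9) = 4/5.
Σ over the event: 3·2/5 + 4·1/5 + 8·1/5 = 18/5.
E[R | R ≤ 9] = (18/5) / (4/5) = 9/2.

9/2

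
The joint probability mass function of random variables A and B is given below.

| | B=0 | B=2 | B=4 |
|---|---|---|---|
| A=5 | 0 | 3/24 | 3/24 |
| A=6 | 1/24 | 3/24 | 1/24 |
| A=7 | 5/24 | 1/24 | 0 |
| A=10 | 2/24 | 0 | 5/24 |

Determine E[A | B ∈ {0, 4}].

132/17

P(B ∈ {0, 4}) = 17/24.
Σ A·P over the event = 5·(3/24) + 6·(1/24) + 6·(1/24) + 7·(5/24) + 10·(2/24) + 10·(5/24) = 11/2.
E[A | B ∈ {0, 4}] = (11/2) / (17/24) = 132/17.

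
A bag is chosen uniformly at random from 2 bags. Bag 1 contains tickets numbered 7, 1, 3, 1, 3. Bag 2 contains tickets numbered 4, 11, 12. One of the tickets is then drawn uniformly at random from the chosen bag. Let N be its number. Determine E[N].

E[N | bag 1] = (7+1+3+1+3)/5 = 3.
E[N | bag 2] = (4+11+12)/3 = 9.
By the law of total expectation,
E[N] = (1/2)·(3) + (1/2)·(9) = 6.

6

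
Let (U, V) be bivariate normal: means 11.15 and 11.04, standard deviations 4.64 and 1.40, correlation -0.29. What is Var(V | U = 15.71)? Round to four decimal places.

For a bivariate normal, Var(V | U=x) = σ_V²(1 − ρ²).
Var(V | U=15.71) = (1.40)²·(1 − (-0.29)²) = 1.96·0.9159 = 1.7952.

1.7952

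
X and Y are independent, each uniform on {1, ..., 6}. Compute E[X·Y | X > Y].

35/3

P(X > Y) = 5/12.
Summing XY·P(x,y) over outcomes with X > Y gives 175/36.
E[X·Y | X > Y] = (175/36) / (5/12) = 35/3.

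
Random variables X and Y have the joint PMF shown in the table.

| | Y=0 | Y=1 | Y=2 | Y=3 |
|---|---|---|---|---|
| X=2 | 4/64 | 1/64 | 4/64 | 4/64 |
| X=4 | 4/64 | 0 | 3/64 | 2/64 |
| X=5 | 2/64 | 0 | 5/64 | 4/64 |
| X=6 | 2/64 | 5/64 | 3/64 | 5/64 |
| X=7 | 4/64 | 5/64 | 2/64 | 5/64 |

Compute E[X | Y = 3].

101/20

P(Y = 3) = 5/16.
Summing X·P(X=x,Y=y) over the conditioning event gives 101/64.
E[X | Y = 3] = (101/64) / (5/16) = 101/20.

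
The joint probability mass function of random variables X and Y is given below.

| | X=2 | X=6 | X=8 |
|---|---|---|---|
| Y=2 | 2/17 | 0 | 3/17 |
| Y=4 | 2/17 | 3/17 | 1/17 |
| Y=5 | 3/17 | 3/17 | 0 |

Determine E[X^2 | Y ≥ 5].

P(Y ≥ 5) = 6/17.
Σ X^2·P over the event = 4·(3/17) + 36·(3/17) = 120/17.
E[X^2 | Y ≥ 5] = (120/17) / (6/17) = 20.

20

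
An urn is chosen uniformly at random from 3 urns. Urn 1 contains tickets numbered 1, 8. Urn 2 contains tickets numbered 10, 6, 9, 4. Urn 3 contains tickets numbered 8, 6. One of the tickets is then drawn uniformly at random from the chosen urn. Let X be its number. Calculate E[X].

E[X | urn 1] = (1+8)/2 = 9/2.
E[X | urn 2] = (10+6+9+4)/4 = 29/4.
E[X | urn 3] = (8+6)/2 = 7.
By the law of total expectation,
E[X] = (1/3)·(9/2) + (1/3)·(29/4) + (1/3)·(7) = 25/4.

25/4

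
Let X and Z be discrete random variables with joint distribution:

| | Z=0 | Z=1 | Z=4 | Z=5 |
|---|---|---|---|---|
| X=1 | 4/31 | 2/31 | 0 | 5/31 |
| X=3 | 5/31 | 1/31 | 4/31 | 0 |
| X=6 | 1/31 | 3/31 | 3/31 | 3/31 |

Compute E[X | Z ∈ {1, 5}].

P(Z ∈ {1, 5}) = 14/31.
Σ X·P over the event = 1·(2/31) + 1·(5/31) + 3·(1/31) + 6·(3/31) + 6·(3/31) = 46/31.
E[X | Z ∈ {1, 5}] = (46/31) / (14/31) = 23/7.

23/7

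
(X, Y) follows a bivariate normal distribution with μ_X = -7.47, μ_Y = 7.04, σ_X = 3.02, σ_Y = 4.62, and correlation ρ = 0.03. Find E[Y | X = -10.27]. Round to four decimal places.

6.9115

E[Y | X=x] = μ_Y + ρ(σ_Y/σ_X)(x − μ_X) for jointly normal variables.
E[Y | X=-10.27] = 7.04 + (0.03)·(4.62/3.02)·(-10.27 − (-7.47)) = 7.04 + (0.045894)·(-2.8) = 6.9115.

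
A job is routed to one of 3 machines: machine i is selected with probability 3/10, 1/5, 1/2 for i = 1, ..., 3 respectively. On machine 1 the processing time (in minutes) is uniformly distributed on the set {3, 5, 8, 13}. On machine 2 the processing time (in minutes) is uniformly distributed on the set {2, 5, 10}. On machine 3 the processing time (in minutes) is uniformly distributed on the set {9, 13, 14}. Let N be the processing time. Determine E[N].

E[N | machine 1] = (3+5+8+13)/4 = 29/4.
E[N | machine 2] = (2+5+10)/3 = 17/3.
E[N | machine 3] = (9+13+14)/3 = 12.
By the law of total expectation,
E[N] = (3/10)·(29/4) + (1/5)·(17/3) + (1/2)·(12) = 1117/120.

1117/120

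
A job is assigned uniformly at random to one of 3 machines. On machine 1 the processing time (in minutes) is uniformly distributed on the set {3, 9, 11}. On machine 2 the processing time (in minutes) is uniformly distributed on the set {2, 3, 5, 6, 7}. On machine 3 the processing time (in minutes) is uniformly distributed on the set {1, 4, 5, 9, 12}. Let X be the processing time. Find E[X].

277/45

E[X | machine 1] = (3+9+11)/3 = 23/3.
E[X | machine 2] = (2+3+5+6+7)/5 = 23/5.
E[X | machine 3] = (1+4+5+9+12)/5 = 31/5.
By the law of total expectation,
E[X] = (1/3)·(23/3) + (1/3)·(23/5) + (1/3)·(31/5) = 277/45.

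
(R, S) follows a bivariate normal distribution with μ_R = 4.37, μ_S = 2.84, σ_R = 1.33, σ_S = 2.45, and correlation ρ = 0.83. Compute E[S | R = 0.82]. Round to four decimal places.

-2.5878

E[S | R=x] = μ_S + ρ(σ_S/σ_R)(x − μ_R) for jointly normal variables.
E[S | R=0.82] = 2.84 + (0.83)·(2.45/1.33)·(0.82 − (4.37)) = 2.84 + (1.52895)·(-3.55) = -2.5878.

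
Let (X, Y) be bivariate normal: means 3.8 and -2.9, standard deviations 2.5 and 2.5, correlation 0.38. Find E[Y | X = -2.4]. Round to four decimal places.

-5.2560

E[Y | X=x] = μ_Y + ρ(σ_Y/σ_X)(x − μ_X) for jointly normal variables.
E[Y | X=-2.4] = -2.9 + (0.38)·(2.5/2.5)·(-2.4 − (3.8)) = -2.9 + (0.38)·(-6.2) = -5.2560.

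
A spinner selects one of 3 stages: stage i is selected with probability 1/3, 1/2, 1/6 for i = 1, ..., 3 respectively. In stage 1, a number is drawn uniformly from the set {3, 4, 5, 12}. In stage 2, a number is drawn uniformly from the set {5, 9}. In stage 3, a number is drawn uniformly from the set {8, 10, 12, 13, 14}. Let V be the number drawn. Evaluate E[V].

37/5

E[V | stage 1] = (3+4+5+12)/4 = 6.
E[V | stage 2] = (5+9)/2 = 7.
E[V | stage 3] = (8+10+12+13+14)/5 = 57/5.
E[V] = (1/3)·(6) + (1/2)·(7) + (1/6)·(57/5) = 37/5.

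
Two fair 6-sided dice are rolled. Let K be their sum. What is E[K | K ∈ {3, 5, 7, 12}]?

P(K ∈ {3, 5, 7, 12}) = 13/36.
Σ over the event: 3·1/18 + 5·1/9 + 7·1/6 + 12·1/36 = 20/9.
E[K | K ∈ {3, 5, 7, 12}] = (20/9) / (13/36) = 80/13.

80/13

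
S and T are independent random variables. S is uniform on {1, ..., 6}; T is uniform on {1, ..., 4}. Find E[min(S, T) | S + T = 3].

Outcomes with S + T = 3: (1,2), (2,1), each with probability 1/24.
E[min(S, T) | S + T = 3] = (1 + 1) / 2 = 1.

1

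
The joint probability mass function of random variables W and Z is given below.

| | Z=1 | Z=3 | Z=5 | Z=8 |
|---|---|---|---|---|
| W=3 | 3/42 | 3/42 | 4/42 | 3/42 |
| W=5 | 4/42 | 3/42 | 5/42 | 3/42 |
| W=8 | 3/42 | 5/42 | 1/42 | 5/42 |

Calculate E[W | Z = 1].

53/10

P(Z = 1) = 5/21.
Σ W·P over the event = 3·(3/42) + 5·(4/42) + 8·(3/42) = 53/42.
E[W | Z = 1] = (53/42) / (5/21) = 53/10.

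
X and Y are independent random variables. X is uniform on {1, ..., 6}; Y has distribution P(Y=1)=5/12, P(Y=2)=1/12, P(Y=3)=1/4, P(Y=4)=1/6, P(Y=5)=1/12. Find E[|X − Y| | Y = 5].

11/6

P(Y = 5) = 1/12.
Summing |X−Y|·P(x,y) over outcomes with Y = 5 gives 11/72.
E[|X − Y| | Y = 5] = (11/72) / (1/12) = 11/6.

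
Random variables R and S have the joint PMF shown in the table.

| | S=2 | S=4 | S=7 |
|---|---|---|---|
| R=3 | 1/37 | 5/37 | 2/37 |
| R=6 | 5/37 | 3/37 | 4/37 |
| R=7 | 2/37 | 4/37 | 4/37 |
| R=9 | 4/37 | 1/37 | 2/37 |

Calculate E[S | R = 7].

P(R = 7) = 10/37.
Σ S·P over the event = 2·(2/37) + 4·(4/37) + 7·(4/37) = 48/37.
E[S | R = 7] = (48/37) / (10/37) = 24/5.

24/5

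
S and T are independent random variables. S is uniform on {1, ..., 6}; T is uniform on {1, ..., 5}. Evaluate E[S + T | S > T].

7

P(S > T) = 1/2.
Summing (S+T)·P(x,y) over outcomes with S > T gives 7/2.
E[S + T | S > T] = (7/2) / (1/2) = 7.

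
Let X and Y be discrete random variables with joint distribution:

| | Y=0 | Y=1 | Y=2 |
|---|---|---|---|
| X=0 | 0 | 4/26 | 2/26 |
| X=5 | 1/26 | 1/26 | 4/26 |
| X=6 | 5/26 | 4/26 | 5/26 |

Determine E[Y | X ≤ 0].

P(X ≤ 0) = 3/13.
Summing Y·P(X=x,Y=y) over the conditioning event gives 4/13.
E[Y | X ≤ 0] = (4/13) / (3/13) = 4/3.

4/3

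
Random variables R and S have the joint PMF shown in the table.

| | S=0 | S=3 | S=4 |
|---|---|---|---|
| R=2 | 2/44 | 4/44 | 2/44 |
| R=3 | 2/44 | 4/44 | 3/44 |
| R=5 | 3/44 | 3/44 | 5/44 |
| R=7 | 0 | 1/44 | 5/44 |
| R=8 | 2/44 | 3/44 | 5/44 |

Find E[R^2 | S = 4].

145/4

P(S = 4) = 5/11.
Σ R^2·P over the event = 4·(2/44) + 9·(3/44) + 25·(5/44) + 49·(5/44) + 64·(5/44) = 725/44.
E[R^2 | S = 4] = (725/44) / (5/11) = 145/4.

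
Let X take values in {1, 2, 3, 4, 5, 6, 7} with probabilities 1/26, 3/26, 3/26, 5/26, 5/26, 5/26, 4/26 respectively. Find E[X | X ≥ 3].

P(X ≥ 3) = 11/13.
Σ over the event: 3·3/26 + 4·5/26 + 5·5/26 + 6·5/26 + 7·2/13 = 56/13.
E[X | X ≥ 3] = (56/13) / (11/13) = 56/11.

56/11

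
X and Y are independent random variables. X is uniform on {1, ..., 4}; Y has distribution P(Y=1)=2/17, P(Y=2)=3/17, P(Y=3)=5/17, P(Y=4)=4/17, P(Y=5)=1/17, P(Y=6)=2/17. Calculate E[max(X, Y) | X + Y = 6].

48/13

P(X + Y = 6) = 13/68.
Summing max(X,Y)·P(x,y) over outcomes with X + Y = 6 gives 12/17.
E[max(X, Y) | X + Y = 6] = (12/17) / (13/68) = 48/13.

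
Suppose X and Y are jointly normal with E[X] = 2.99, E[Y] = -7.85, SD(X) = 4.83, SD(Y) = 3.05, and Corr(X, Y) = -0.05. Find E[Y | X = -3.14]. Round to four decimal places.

The regression of Y on X has slope ρ·σ_Y/σ_X and passes through (μ_X, μ_Y).
E[Y | X=-3.14] = -7.85 + (-0.05)·(3.05/4.83)·(-3.14 − (2.99)) = -7.85 + (-0.031573)·(-6.13) = -7.6565.

-7.6565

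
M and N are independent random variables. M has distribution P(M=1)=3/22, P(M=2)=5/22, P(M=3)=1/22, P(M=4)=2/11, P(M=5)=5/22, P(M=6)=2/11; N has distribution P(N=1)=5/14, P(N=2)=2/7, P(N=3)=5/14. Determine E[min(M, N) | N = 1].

1

P(N = 1) = 5/14.
Summing min(M,N)·P(x,y) over outcomes with N = 1 gives 5/14.
E[min(M, N) | N = 1] = (5/14) / (5/14) = 1.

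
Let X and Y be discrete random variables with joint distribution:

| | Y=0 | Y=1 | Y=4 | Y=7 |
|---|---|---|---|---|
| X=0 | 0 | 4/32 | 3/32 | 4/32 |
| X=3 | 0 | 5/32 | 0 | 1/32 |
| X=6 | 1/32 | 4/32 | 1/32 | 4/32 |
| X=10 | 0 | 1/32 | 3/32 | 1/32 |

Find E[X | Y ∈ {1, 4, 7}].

122/31

P(Y ∈ {1, 4, 7}) = 31/32.
Summing X·P(X=x,Y=y) over the conditioning event gives 61/16.
E[X | Y ∈ {1, 4, 7}] = (61/16) / (31/32) = 122/31.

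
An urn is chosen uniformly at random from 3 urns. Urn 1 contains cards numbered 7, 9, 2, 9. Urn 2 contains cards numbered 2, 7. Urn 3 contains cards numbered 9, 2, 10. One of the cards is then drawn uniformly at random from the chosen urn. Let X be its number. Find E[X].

E[X | urn 1] = (7+9+2+9)/4 = 27/4.
E[X | urn 2] = (2+7)/2 = 9/2.
E[X | urn 3] = (9+2+10)/3 = 7.
By the law of total expectation,
E[X] = (1/3)·(27/4) + (1/3)·(9/2) + (1/3)·(7) = 73/12.

73/12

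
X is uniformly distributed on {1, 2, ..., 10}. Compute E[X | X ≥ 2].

6

Given X ≥ 2, X is equally likely to be any of {2, 3, 4, 5, 6, 7, 8, 9, 10}.
E[X | X ≥ 2] = (2 + 3 + 4 + 5 + 6 + 7 + 8 + 9 + 10) / 9 = 6.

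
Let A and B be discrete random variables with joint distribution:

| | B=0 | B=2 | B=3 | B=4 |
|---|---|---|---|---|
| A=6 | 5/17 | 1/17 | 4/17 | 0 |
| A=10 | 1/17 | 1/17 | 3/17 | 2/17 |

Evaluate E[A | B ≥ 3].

P(B ≥ 3) = 9/17.
Σ A·P over the event = 6·(4/17) + 10·(3/17) + 10·(2/17) = 74/17.
E[A | B ≥ 3] = (74/17) / (9/17) = 74/9.

74/9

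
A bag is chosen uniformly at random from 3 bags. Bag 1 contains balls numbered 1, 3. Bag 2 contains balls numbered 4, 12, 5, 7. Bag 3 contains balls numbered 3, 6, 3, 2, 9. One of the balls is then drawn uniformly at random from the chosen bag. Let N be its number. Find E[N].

E[N | bag 1] = (1+3)/2 = 2.
E[N | bag 2] = (4+12+5+7)/4 = 7.
E[N | bag 3] = (3+6+3+2+9)/5 = 23/5.
E[N] = (1/3)·(2) + (1/3)·(7) + (1/3)·(23/5) = 68/15.

68/15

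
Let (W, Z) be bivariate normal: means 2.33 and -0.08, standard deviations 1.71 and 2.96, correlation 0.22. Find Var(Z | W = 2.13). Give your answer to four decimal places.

Var(Z | W=x) = (1 − ρ²)·σ_Z².
Var(Z | W=2.13) = (2.96)²·(1 − (0.22)²) = 8.7616·0.9516 = 8.3375.

8.3375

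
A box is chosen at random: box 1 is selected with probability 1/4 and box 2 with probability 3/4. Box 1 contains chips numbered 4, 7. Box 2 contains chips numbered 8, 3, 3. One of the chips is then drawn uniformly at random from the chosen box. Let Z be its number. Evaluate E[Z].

E[Z | box 1] = (4+7)/2 = 11/2.
E[Z | box 2] = (8+3+3)/3 = 14/3.
By the law of total expectation,
E[Z] = (1/4)·(11/2) + (3/4)·(14/3) = 39/8.

39/8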